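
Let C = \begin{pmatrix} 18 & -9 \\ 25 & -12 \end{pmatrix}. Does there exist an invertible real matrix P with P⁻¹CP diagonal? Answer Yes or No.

Characteristic polynomial: p(t) = t^2 - 6t + 9 = (t - 3)^2.
t = 3 has algebraic multiplicity 2; rank(C − 3I) = 1, so geometric multiplicity = 1.
Geometric multiplicity < algebraic multiplicity, so C is not diagonalizable.

No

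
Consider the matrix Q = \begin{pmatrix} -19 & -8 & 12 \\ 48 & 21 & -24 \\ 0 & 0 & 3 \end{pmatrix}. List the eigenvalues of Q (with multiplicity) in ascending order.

-3, 3, 5

Characteristic polynomial: p(r) = r^3 - 5r^2 - 9r + 45 = (r - 5)(r - 3)(r + 3).
Roots (with multiplicity): -3, 3, 5.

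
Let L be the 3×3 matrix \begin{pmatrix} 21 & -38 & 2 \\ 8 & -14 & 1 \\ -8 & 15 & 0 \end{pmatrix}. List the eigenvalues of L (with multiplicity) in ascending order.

1, 1, 5

Characteristic polynomial: p(r) = r^3 - 7r^2 + 11r - 5 = (r - 5)(r - 1)^2.
Roots (with multiplicity): 1, 1, 5.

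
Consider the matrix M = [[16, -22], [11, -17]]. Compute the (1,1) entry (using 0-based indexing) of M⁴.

Characteristic polynomial: s^2 + s - 30 = (s - 5)(s + 6), so the eigenvalues are -6, 5.
s=5: eigenvector (2, 1).
s=-6: eigenvector (-1, -1).
P = [[2, -1], [1, -1]], D = diag(5, -6), P⁻¹ = [[1, -1], [1, -2]].
M⁴ = P·diag(625, 1296)·P⁻¹ = [[-46, 1342], [-671, 1967]].
The requested entry is 1967.

1967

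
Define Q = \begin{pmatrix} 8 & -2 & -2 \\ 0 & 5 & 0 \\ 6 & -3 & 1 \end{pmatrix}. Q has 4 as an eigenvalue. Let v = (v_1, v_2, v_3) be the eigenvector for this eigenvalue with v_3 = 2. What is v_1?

1

Q − 4I = [[4, -2, -2], [0, 1, 0], [6, -3, -3]].
Solving (Q − 4I)v = 0 gives the eigenspace spanned by (1, 0, 2).
With v_3 = 2, v = (1, 0, 2), so v_1 = 1.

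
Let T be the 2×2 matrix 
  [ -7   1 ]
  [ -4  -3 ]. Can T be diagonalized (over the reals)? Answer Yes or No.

No

Characteristic polynomial: p(λ) = λ^2 + 10λ + 25 = (λ + 5)^2.
λ = -5 has algebraic multiplicity 2; rank(T + 5I) = 1, so geometric multiplicity = 1.
Geometric multiplicity < algebraic multiplicity, so T is not diagonalizable.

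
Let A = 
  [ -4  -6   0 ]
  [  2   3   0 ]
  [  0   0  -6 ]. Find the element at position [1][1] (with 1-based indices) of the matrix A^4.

Characteristic polynomial: s^3 + 7s^2 + 6s = s(s + 1)(s + 6), so the eigenvalues are -6, -1, 0.
s=0: eigenvector (-3, 2, 0).
s=-1: eigenvector (-2, 1, 0).
s=-6: eigenvector (0, 0, 1).
P = [[-3, -2, 0], [2, 1, 0], [0, 0, 1]], D = diag(0, -1, -6), P⁻¹ = [[1, 2, 0], [-2, -3, 0], [0, 0, 1]].
A⁴ = P·diag(0, 1, 1296)·P⁻¹ = [[4, 6, 0], [-2, -3, 0], [0, 0, 1296]].
The requested entry is 4.

4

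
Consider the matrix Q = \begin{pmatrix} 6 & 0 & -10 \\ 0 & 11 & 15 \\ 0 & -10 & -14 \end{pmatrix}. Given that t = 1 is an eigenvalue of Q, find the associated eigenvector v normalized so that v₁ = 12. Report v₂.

-9

Q − 1I = [[5, 0, -10], [0, 10, 15], [0, -10, -15]].
Solving (Q − 1I)v = 0 gives the eigenspace spanned by (12, -9, 6).
With v₁ = 12, v = (12, -9, 6), so v₂ = -9.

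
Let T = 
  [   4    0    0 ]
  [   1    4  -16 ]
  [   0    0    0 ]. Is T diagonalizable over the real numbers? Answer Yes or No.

No

Characteristic polynomial: p(r) = r^3 - 8r^2 + 16r = r(r - 4)^2.
r = 4 has algebraic multiplicity 2; rank(T − 4I) = 2, so geometric multiplicity = 1.
Geometric multiplicity < algebraic multiplicity, so T is not diagonalizable.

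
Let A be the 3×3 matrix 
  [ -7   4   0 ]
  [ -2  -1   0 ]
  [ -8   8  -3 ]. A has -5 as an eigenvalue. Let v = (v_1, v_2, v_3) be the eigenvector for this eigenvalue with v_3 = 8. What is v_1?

A + 5I = [[-2, 4, 0], [-2, 4, 0], [-8, 8, 2]].
Solving (A + 5I)v = 0 gives the eigenspace spanned by (4, 2, 8).
With v_3 = 8, v = (4, 2, 8), so v_1 = 4.

4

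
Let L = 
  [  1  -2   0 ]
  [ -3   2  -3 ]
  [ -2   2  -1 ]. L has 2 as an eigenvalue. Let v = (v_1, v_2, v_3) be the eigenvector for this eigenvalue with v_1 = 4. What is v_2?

-2

L − 2I = [[-1, -2, 0], [-3, 0, -3], [-2, 2, -3]].
Solving (L − 2I)v = 0 gives the eigenspace spanned by (4, -2, -4).
With v_1 = 4, v = (4, -2, -4), so v_2 = -2.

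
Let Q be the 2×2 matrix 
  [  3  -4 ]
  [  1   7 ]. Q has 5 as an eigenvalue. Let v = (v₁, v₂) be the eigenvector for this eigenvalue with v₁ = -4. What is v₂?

2

Q − 5I = [[-2, -4], [1, 2]].
Solving (Q − 5I)v = 0 gives the eigenspace spanned by (-4, 2).
With v₁ = -4, v = (-4, 2), so v₂ = 2.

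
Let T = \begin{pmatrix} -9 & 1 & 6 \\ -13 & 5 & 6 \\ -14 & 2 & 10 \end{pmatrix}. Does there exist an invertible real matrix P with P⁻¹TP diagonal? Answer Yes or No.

Characteristic polynomial: p(s) = s^3 - 6s^2 + 32 = (s - 4)^2(s + 2).
s = 4 has algebraic multiplicity 2; rank(T − 4I) = 2, so geometric multiplicity = 1.
Geometric multiplicity < algebraic multiplicity, so T is not diagonalizable.

No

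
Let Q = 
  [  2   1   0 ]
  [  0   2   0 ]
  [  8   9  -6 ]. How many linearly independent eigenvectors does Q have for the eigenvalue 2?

1

Q − 2I = [[0, 1, 0], [0, 0, 0], [8, 9, -8]].
This matrix has rank 2, so its null space has dimension 3 − 2 = 1.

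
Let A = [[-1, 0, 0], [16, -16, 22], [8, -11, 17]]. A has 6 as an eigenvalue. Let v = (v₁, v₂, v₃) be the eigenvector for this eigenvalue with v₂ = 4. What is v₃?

A − 6I = [[-7, 0, 0], [16, -22, 22], [8, -11, 11]].
Solving (A − 6I)v = 0 gives the eigenspace spanned by (0, 4, 4).
With v₂ = 4, v = (0, 4, 4), so v₃ = 4.

4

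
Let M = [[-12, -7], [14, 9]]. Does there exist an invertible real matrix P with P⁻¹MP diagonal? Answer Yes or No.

Characteristic polynomial: p(r) = r^2 + 3r - 10 = (r - 2)(r + 5).
All 2 eigenvalues are distinct, so M is diagonalizable.

Yes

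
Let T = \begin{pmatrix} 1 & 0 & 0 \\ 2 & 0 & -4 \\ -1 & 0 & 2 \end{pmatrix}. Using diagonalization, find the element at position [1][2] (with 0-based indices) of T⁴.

-32

Characteristic polynomial: μ^3 - 3μ^2 + 2μ = μ(μ - 2)(μ - 1), so the eigenvalues are 0, 1, 2.
μ=1: eigenvector (1, -2, 1).
μ=0: eigenvector (0, 1, 0).
μ=2: eigenvector (0, -2, 1).
P = [[1, 0, 0], [-2, 1, -2], [1, 0, 1]], D = diag(1, 0, 2), P⁻¹ = [[1, 0, 0], [0, 1, 2], [-1, 0, 1]].
T⁴ = P·diag(1, 0, 16)·P⁻¹ = [[1, 0, 0], [30, 0, -32], [-15, 0, 16]].
The requested entry is -32.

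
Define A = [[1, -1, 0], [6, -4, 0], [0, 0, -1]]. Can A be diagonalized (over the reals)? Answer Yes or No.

Characteristic polynomial: p(λ) = λ^3 + 4λ^2 + 5λ + 2 = (λ + 1)^2(λ + 2).
λ = -1 has algebraic multiplicity 2; rank(A + 1I) = 1, so geometric multiplicity = 2.
Every eigenvalue has geometric = algebraic multiplicity, so A is diagonalizable.

Yes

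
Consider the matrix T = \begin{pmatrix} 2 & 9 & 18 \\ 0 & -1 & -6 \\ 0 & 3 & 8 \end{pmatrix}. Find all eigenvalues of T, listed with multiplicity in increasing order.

2, 2, 5

Characteristic polynomial: p(r) = r^3 - 9r^2 + 24r - 20 = (r - 5)(r - 2)^2.
Roots (with multiplicity): 2, 2, 5.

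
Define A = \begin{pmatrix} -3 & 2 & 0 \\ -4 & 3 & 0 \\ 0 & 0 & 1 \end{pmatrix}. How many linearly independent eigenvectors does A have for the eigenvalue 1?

2

A − 1I = [[-4, 2, 0], [-4, 2, 0], [0, 0, 0]].
This matrix has rank 1, so its null space has dimension 3 − 1 = 2.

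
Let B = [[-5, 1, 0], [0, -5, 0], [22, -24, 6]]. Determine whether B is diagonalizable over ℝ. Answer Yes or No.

No

Characteristic polynomial: p(λ) = λ^3 + 4λ^2 - 35λ - 150 = (λ - 6)(λ + 5)^2.
λ = -5 has algebraic multiplicity 2; rank(B + 5I) = 2, so geometric multiplicity = 1.
Geometric multiplicity < algebraic multiplicity, so B is not diagonalizable.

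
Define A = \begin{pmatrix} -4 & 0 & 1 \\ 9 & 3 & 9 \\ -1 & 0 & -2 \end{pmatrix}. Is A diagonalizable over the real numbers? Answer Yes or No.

Characteristic polynomial: p(μ) = μ^3 + 3μ^2 - 9μ - 27 = (μ - 3)(μ + 3)^2.
μ = -3 has algebraic multiplicity 2; rank(A + 3I) = 2, so geometric multiplicity = 1.
Geometric multiplicity < algebraic multiplicity, so A is not diagonalizable.

No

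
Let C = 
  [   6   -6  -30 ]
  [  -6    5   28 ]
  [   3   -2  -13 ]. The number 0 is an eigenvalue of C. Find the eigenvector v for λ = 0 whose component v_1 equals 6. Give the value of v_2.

-4

C = [[6, -6, -30], [-6, 5, 28], [3, -2, -13]].
Solving (C)v = 0 gives the eigenspace spanned by (6, -4, 2).
With v_1 = 6, v = (6, -4, 2), so v_2 = -4.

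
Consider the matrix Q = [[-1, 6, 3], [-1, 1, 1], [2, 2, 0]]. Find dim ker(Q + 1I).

Q + 1I = [[0, 6, 3], [-1, 2, 1], [2, 2, 1]].
This matrix has rank 2, so its null space has dimension 3 − 2 = 1.

1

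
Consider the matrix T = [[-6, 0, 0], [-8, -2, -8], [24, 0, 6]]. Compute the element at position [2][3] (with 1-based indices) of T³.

-224

Characteristic polynomial: r^3 + 2r^2 - 36r - 72 = (r - 6)(r + 2)(r + 6), so the eigenvalues are -6, -2, 6.
r=-6: eigenvector (1, -2, -2).
r=-2: eigenvector (0, 1, 0).
r=6: eigenvector (0, -1, 1).
P = [[1, 0, 0], [-2, 1, -1], [-2, 0, 1]], D = diag(-6, -2, 6), P⁻¹ = [[1, 0, 0], [4, 1, 1], [2, 0, 1]].
T³ = P·diag(-216, -8, 216)·P⁻¹ = [[-216, 0, 0], [-32, -8, -224], [864, 0, 216]].
The requested entry is -224.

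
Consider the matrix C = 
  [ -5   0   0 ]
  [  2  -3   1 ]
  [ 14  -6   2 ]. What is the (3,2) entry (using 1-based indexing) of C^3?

Characteristic polynomial: t^3 + 6t^2 + 5t = t(t + 1)(t + 5), so the eigenvalues are -5, -1, 0.
t=-5: eigenvector (1, 0, -2).
t=-1: eigenvector (0, 1, 2).
t=0: eigenvector (0, 1, 3).
P = [[1, 0, 0], [0, 1, 1], [-2, 2, 3]], D = diag(-5, -1, 0), P⁻¹ = [[1, 0, 0], [-2, 3, -1], [2, -2, 1]].
C³ = P·diag(-125, -1, 0)·P⁻¹ = [[-125, 0, 0], [2, -3, 1], [254, -6, 2]].
The requested entry is -6.

-6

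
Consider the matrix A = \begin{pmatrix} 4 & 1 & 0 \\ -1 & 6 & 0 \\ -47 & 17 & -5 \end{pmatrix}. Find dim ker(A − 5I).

1

A − 5I = [[-1, 1, 0], [-1, 1, 0], [-47, 17, -10]].
This matrix has rank 2, so its null space has dimension 3 − 2 = 1.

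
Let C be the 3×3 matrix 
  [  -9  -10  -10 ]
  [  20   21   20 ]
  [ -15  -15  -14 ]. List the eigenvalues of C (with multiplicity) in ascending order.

-4, 1, 1

Characteristic polynomial: p(s) = s^3 + 2s^2 - 7s + 4 = (s - 1)^2(s + 4).
Roots (with multiplicity): -4, 1, 1.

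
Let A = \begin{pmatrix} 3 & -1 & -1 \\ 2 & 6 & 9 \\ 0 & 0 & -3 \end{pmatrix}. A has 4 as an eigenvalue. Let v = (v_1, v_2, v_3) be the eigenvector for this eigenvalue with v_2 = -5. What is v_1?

A − 4I = [[-1, -1, -1], [2, 2, 9], [0, 0, -7]].
Solving (A − 4I)v = 0 gives the eigenspace spanned by (5, -5, 0).
With v_2 = -5, v = (5, -5, 0), so v_1 = 5.

5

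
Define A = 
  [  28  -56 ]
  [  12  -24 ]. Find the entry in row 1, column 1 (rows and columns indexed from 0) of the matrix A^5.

Characteristic polynomial: t^2 - 4t = t(t - 4), so the eigenvalues are 0, 4.
t=4: eigenvector (7, 3).
t=0: eigenvector (2, 1).
P = [[7, 2], [3, 1]], D = diag(4, 0), P⁻¹ = [[1, -2], [-3, 7]].
A⁵ = P·diag(1024, 0)·P⁻¹ = [[7168, -14336], [3072, -6144]].
The requested entry is -6144.

-6144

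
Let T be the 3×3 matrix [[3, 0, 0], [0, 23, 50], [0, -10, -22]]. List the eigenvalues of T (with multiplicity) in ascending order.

Characteristic polynomial: p(λ) = λ^3 - 4λ^2 - 3λ + 18 = (λ - 3)^2(λ + 2).
Roots (with multiplicity): -2, 3, 3.

-2, 3, 3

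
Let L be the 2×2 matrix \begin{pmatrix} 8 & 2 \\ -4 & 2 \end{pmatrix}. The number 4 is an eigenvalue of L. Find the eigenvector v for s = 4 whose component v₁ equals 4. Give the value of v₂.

-8

L − 4I = [[4, 2], [-4, -2]].
Solving (L − 4I)v = 0 gives the eigenspace spanned by (4, -8).
With v₁ = 4, v = (4, -8), so v₂ = -8.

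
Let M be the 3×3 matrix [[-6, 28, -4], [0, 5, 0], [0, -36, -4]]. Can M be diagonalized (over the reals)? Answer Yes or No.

Yes

Characteristic polynomial: p(t) = t^3 + 5t^2 - 26t - 120 = (t - 5)(t + 4)(t + 6).
All 3 eigenvalues are distinct, so M is diagonalizable.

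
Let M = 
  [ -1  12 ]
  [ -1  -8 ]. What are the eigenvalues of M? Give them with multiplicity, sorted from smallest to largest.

-5, -4

Characteristic polynomial: p(λ) = λ^2 + 9λ + 20 = (λ + 4)(λ + 5).
Roots (with multiplicity): -5, -4.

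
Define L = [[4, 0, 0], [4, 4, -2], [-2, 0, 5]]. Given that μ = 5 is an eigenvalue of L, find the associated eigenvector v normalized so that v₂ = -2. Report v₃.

1

L − 5I = [[-1, 0, 0], [4, -1, -2], [-2, 0, 0]].
Solving (L − 5I)v = 0 gives the eigenspace spanned by (0, -2, 1).
With v₂ = -2, v = (0, -2, 1), so v₃ = 1.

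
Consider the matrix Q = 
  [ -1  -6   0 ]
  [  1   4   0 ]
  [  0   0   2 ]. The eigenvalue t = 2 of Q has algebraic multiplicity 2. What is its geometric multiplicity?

2

Q − 2I = [[-3, -6, 0], [1, 2, 0], [0, 0, 0]].
This matrix has rank 1, so its null space has dimension 3 − 1 = 2.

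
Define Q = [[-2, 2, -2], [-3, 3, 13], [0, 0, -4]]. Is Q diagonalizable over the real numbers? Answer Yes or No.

Characteristic polynomial: p(s) = s^3 + 3s^2 - 4s = s(s - 1)(s + 4).
All 3 eigenvalues are distinct, so Q is diagonalizable.

Yes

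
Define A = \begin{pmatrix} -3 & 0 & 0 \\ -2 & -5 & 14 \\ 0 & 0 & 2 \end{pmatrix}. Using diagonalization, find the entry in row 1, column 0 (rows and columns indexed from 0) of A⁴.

Characteristic polynomial: s^3 + 6s^2 - s - 30 = (s - 2)(s + 3)(s + 5), so the eigenvalues are -5, -3, 2.
s=-3: eigenvector (1, -1, 0).
s=-5: eigenvector (0, 1, 0).
s=2: eigenvector (0, 2, 1).
P = [[1, 0, 0], [-1, 1, 2], [0, 0, 1]], D = diag(-3, -5, 2), P⁻¹ = [[1, 0, 0], [1, 1, -2], [0, 0, 1]].
A⁴ = P·diag(81, 625, 16)·P⁻¹ = [[81, 0, 0], [544, 625, -1218], [0, 0, 16]].
The requested entry is 544.

544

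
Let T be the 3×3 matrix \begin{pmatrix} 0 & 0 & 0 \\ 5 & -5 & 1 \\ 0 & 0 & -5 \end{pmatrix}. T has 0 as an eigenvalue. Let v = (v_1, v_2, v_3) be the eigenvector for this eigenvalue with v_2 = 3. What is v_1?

T = [[0, 0, 0], [5, -5, 1], [0, 0, -5]].
Solving (T)v = 0 gives the eigenspace spanned by (3, 3, 0).
With v_2 = 3, v = (3, 3, 0), so v_1 = 3.

3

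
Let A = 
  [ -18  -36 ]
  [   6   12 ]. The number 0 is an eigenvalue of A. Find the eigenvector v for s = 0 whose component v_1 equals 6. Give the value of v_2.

-3

A = [[-18, -36], [6, 12]].
Solving (A)v = 0 gives the eigenspace spanned by (6, -3).
With v_1 = 6, v = (6, -3), so v_2 = -3.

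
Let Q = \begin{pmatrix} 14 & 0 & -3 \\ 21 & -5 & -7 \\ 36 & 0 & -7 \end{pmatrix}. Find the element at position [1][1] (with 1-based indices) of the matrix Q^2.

Characteristic polynomial: t^3 - 2t^2 - 25t + 50 = (t - 5)(t - 2)(t + 5), so the eigenvalues are -5, 2, 5.
t=5: eigenvector (1, 0, 3).
t=-5: eigenvector (0, 1, 0).
t=2: eigenvector (1, -1, 4).
P = [[1, 0, 1], [0, 1, -1], [3, 0, 4]], D = diag(5, -5, 2), P⁻¹ = [[4, 0, -1], [-3, 1, 1], [-3, 0, 1]].
Q² = P·diag(25, 25, 4)·P⁻¹ = [[88, 0, -21], [-63, 25, 21], [252, 0, -59]].
The requested entry is 88.

88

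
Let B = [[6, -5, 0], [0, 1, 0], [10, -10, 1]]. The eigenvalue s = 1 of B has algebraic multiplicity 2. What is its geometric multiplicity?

2

B − 1I = [[5, -5, 0], [0, 0, 0], [10, -10, 0]].
This matrix has rank 1, so its null space has dimension 3 − 1 = 2.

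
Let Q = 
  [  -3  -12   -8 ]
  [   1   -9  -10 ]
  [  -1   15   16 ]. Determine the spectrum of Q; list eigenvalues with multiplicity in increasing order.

-1, -1, 6

Characteristic polynomial: p(λ) = λ^3 - 4λ^2 - 11λ - 6 = (λ - 6)(λ + 1)^2.
Roots (with multiplicity): -1, -1, 6.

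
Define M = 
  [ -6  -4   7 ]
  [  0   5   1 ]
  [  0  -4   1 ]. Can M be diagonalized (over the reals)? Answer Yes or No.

Characteristic polynomial: p(r) = r^3 - 27r + 54 = (r - 3)^2(r + 6).
r = 3 has algebraic multiplicity 2; rank(M − 3I) = 2, so geometric multiplicity = 1.
Geometric multiplicity < algebraic multiplicity, so M is not diagonalizable.

No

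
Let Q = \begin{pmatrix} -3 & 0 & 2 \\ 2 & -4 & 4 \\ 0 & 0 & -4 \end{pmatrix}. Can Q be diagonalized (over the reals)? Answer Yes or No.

Characteristic polynomial: p(r) = r^3 + 11r^2 + 40r + 48 = (r + 3)(r + 4)^2.
r = -4 has algebraic multiplicity 2; rank(Q + 4I) = 1, so geometric multiplicity = 2.
Every eigenvalue has geometric = algebraic multiplicity, so Q is diagonalizable.

Yes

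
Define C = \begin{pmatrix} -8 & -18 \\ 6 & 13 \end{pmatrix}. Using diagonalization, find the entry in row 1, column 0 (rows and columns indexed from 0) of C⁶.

Characteristic polynomial: λ^2 - 5λ + 4 = (λ - 4)(λ - 1), so the eigenvalues are 1, 4.
λ=4: eigenvector (-3, 2).
λ=1: eigenvector (-2, 1).
P = [[-3, -2], [2, 1]], D = diag(4, 1), P⁻¹ = [[1, 2], [-2, -3]].
C⁶ = P·diag(4096, 1)·P⁻¹ = [[-12284, -24570], [8190, 16381]].
The requested entry is 8190.

8190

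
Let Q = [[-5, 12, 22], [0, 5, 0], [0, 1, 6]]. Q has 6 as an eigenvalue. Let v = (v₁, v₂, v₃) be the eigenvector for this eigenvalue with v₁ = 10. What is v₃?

Q − 6I = [[-11, 12, 22], [0, -1, 0], [0, 1, 0]].
Solving (Q − 6I)v = 0 gives the eigenspace spanned by (10, 0, 5).
With v₁ = 10, v = (10, 0, 5), so v₃ = 5.

5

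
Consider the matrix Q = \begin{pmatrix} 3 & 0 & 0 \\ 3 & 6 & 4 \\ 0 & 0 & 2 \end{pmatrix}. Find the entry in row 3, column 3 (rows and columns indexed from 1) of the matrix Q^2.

Characteristic polynomial: t^3 - 11t^2 + 36t - 36 = (t - 6)(t - 3)(t - 2), so the eigenvalues are 2, 3, 6.
t=3: eigenvector (1, -1, 0).
t=6: eigenvector (0, 1, 0).
t=2: eigenvector (0, -1, 1).
P = [[1, 0, 0], [-1, 1, -1], [0, 0, 1]], D = diag(3, 6, 2), P⁻¹ = [[1, 0, 0], [1, 1, 1], [0, 0, 1]].
Q² = P·diag(9, 36, 4)·P⁻¹ = [[9, 0, 0], [27, 36, 32], [0, 0, 4]].
The requested entry is 4.

4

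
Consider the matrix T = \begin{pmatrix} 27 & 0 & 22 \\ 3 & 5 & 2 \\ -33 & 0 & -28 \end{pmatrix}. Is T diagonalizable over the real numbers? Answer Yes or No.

No

Characteristic polynomial: p(s) = s^3 - 4s^2 - 35s + 150 = (s - 5)^2(s + 6).
s = 5 has algebraic multiplicity 2; rank(T − 5I) = 2, so geometric multiplicity = 1.
Geometric multiplicity < algebraic multiplicity, so T is not diagonalizable.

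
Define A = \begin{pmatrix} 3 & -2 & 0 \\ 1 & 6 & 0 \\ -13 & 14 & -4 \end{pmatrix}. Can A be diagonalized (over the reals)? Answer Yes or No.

Characteristic polynomial: p(r) = r^3 - 5r^2 - 16r + 80 = (r - 5)(r - 4)(r + 4).
All 3 eigenvalues are distinct, so A is diagonalizable.

Yes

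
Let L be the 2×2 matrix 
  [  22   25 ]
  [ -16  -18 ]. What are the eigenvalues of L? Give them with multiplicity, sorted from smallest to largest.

Characteristic polynomial: p(λ) = λ^2 - 4λ + 4 = (λ - 2)^2.
Roots (with multiplicity): 2, 2.

2, 2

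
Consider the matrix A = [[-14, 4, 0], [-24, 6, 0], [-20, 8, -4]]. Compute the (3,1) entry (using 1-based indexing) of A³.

-1136

Characteristic polynomial: s^3 + 12s^2 + 44s + 48 = (s + 2)(s + 4)(s + 6), so the eigenvalues are -6, -4, -2.
s=-4: eigenvector (0, 0, 1).
s=-2: eigenvector (1, 3, 2).
s=-6: eigenvector (1, 2, 2).
P = [[0, 1, 1], [0, 3, 2], [1, 2, 2]], D = diag(-4, -2, -6), P⁻¹ = [[-2, 0, 1], [-2, 1, 0], [3, -1, 0]].
A³ = P·diag(-64, -8, -216)·P⁻¹ = [[-632, 208, 0], [-1248, 408, 0], [-1136, 416, -64]].
The requested entry is -1136.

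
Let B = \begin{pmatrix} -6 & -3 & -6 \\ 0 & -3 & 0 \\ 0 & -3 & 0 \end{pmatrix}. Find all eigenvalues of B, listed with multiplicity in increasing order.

Characteristic polynomial: p(s) = s^3 + 9s^2 + 18s = s(s + 3)(s + 6).
Roots (with multiplicity): -6, -3, 0.

-6, -3, 0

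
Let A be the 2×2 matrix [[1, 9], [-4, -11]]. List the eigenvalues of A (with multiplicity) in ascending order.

Characteristic polynomial: p(μ) = μ^2 + 10μ + 25 = (μ + 5)^2.
Roots (with multiplicity): -5, -5.

-5, -5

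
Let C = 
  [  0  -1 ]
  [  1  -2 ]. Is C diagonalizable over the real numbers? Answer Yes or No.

Characteristic polynomial: p(μ) = μ^2 + 2μ + 1 = (μ + 1)^2.
μ = -1 has algebraic multiplicity 2; rank(C + 1I) = 1, so geometric multiplicity = 1.
Geometric multiplicity < algebraic multiplicity, so C is not diagonalizable.

No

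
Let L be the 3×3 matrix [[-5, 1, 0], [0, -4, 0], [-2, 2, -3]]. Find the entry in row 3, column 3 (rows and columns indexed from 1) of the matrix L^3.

Characteristic polynomial: s^3 + 12s^2 + 47s + 60 = (s + 3)(s + 4)(s + 5), so the eigenvalues are -5, -4, -3.
s=-4: eigenvector (1, 1, 0).
s=-5: eigenvector (1, 0, 1).
s=-3: eigenvector (0, 0, 1).
P = [[1, 1, 0], [1, 0, 0], [0, 1, 1]], D = diag(-4, -5, -3), P⁻¹ = [[0, 1, 0], [1, -1, 0], [-1, 1, 1]].
L³ = P·diag(-64, -125, -27)·P⁻¹ = [[-125, 61, 0], [0, -64, 0], [-98, 98, -27]].
The requested entry is -27.

-27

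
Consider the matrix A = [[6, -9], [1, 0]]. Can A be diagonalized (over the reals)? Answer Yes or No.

Characteristic polynomial: p(r) = r^2 - 6r + 9 = (r - 3)^2.
r = 3 has algebraic multiplicity 2; rank(A − 3I) = 1, so geometric multiplicity = 1.
Geometric multiplicity < algebraic multiplicity, so A is not diagonalizable.

No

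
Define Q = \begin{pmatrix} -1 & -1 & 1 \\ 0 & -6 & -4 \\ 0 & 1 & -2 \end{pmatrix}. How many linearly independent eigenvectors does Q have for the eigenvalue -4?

1

Q + 4I = [[3, -1, 1], [0, -2, -4], [0, 1, 2]].
This matrix has rank 2, so its null space has dimension 3 − 2 = 1.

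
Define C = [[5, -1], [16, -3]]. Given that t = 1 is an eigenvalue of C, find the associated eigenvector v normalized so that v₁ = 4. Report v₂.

C − 1I = [[4, -1], [16, -4]].
Solving (C − 1I)v = 0 gives the eigenspace spanned by (4, 16).
With v₁ = 4, v = (4, 16), so v₂ = 16.

16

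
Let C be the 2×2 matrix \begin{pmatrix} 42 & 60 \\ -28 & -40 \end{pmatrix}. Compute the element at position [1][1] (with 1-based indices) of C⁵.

Characteristic polynomial: t^2 - 2t = t(t - 2), so the eigenvalues are 0, 2.
t=2: eigenvector (3, -2).
t=0: eigenvector (-10, 7).
P = [[3, -10], [-2, 7]], D = diag(2, 0), P⁻¹ = [[7, 10], [2, 3]].
C⁵ = P·diag(32, 0)·P⁻¹ = [[672, 960], [-448, -640]].
The requested entry is 672.

672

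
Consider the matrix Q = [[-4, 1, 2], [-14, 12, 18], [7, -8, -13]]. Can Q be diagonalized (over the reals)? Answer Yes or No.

No

Characteristic polynomial: p(t) = t^3 + 5t^2 - 8t - 48 = (t - 3)(t + 4)^2.
t = -4 has algebraic multiplicity 2; rank(Q + 4I) = 2, so geometric multiplicity = 1.
Geometric multiplicity < algebraic multiplicity, so Q is not diagonalizable.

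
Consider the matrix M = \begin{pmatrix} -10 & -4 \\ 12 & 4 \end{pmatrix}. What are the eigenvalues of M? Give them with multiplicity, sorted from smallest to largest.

Characteristic polynomial: p(r) = r^2 + 6r + 8 = (r + 2)(r + 4).
Roots (with multiplicity): -4, -2.

-4, -2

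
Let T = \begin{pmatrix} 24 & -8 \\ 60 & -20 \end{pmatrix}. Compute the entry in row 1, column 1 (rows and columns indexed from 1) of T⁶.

24576

Characteristic polynomial: μ^2 - 4μ = μ(μ - 4), so the eigenvalues are 0, 4.
μ=0: eigenvector (1, 3).
μ=4: eigenvector (-2, -5).
P = [[1, -2], [3, -5]], D = diag(0, 4), P⁻¹ = [[-5, 2], [-3, 1]].
T⁶ = P·diag(0, 4096)·P⁻¹ = [[24576, -8192], [61440, -20480]].
The requested entry is 24576.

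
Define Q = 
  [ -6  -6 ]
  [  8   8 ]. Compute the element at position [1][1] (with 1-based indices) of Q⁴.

-48

Characteristic polynomial: μ^2 - 2μ = μ(μ - 2), so the eigenvalues are 0, 2.
μ=2: eigenvector (-3, 4).
μ=0: eigenvector (1, -1).
P = [[-3, 1], [4, -1]], D = diag(2, 0), P⁻¹ = [[1, 1], [4, 3]].
Q⁴ = P·diag(16, 0)·P⁻¹ = [[-48, -48], [64, 64]].
The requested entry is -48.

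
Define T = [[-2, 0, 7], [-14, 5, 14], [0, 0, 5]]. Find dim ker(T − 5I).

T − 5I = [[-7, 0, 7], [-14, 0, 14], [0, 0, 0]].
This matrix has rank 1, so its null space has dimension 3 − 1 = 2.

2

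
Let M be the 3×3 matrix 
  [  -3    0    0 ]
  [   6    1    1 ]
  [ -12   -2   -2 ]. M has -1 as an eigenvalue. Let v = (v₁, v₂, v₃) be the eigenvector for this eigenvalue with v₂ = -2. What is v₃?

4

M + 1I = [[-2, 0, 0], [6, 2, 1], [-12, -2, -1]].
Solving (M + 1I)v = 0 gives the eigenspace spanned by (0, -2, 4).
With v₂ = -2, v = (0, -2, 4), so v₃ = 4.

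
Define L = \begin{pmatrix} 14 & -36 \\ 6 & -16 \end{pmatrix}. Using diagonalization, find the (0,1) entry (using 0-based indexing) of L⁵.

-6336

Characteristic polynomial: μ^2 + 2μ - 8 = (μ - 2)(μ + 4), so the eigenvalues are -4, 2.
μ=-4: eigenvector (-2, -1).
μ=2: eigenvector (3, 1).
P = [[-2, 3], [-1, 1]], D = diag(-4, 2), P⁻¹ = [[1, -3], [1, -2]].
L⁵ = P·diag(-1024, 32)·P⁻¹ = [[2144, -6336], [1056, -3136]].
The requested entry is -6336.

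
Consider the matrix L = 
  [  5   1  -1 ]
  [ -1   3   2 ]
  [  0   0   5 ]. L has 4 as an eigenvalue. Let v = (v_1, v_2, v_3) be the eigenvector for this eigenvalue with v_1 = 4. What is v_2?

-4

L − 4I = [[1, 1, -1], [-1, -1, 2], [0, 0, 1]].
Solving (L − 4I)v = 0 gives the eigenspace spanned by (4, -4, 0).
With v_1 = 4, v = (4, -4, 0), so v_2 = -4.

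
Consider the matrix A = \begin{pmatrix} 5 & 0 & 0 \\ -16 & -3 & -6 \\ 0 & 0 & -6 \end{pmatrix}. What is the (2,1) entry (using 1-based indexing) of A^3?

Characteristic polynomial: s^3 + 4s^2 - 27s - 90 = (s - 5)(s + 3)(s + 6), so the eigenvalues are -6, -3, 5.
s=-6: eigenvector (0, 2, 1).
s=-3: eigenvector (0, 1, 0).
s=5: eigenvector (1, -2, 0).
P = [[0, 0, 1], [2, 1, -2], [1, 0, 0]], D = diag(-6, -3, 5), P⁻¹ = [[0, 0, 1], [2, 1, -2], [1, 0, 0]].
A³ = P·diag(-216, -27, 125)·P⁻¹ = [[125, 0, 0], [-304, -27, -378], [0, 0, -216]].
The requested entry is -304.

-304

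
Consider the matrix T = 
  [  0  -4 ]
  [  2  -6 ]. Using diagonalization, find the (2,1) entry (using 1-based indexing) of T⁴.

-240

Characteristic polynomial: μ^2 + 6μ + 8 = (μ + 2)(μ + 4), so the eigenvalues are -4, -2.
μ=-4: eigenvector (1, 1).
μ=-2: eigenvector (-2, -1).
P = [[1, -2], [1, -1]], D = diag(-4, -2), P⁻¹ = [[-1, 2], [-1, 1]].
T⁴ = P·diag(256, 16)·P⁻¹ = [[-224, 480], [-240, 496]].
The requested entry is -240.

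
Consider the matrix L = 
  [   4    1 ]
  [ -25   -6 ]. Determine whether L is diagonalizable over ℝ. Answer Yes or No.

No

Characteristic polynomial: p(μ) = μ^2 + 2μ + 1 = (μ + 1)^2.
μ = -1 has algebraic multiplicity 2; rank(L + 1I) = 1, so geometric multiplicity = 1.
Geometric multiplicity < algebraic multiplicity, so L is not diagonalizable.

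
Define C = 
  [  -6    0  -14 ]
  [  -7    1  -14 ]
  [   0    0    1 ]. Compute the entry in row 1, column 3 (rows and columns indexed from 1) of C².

Characteristic polynomial: μ^3 + 4μ^2 - 11μ + 6 = (μ - 1)^2(μ + 6), so the eigenvalues are -6, 1, 1.
μ=1: eigenvector (0, 1, 0).
μ=-6: eigenvector (-1, -1, 0).
μ=1: eigenvector (-2, -2, 1).
P = [[0, -1, -2], [1, -1, -2], [0, 0, 1]], D = diag(1, -6, 1), P⁻¹ = [[-1, 1, 0], [-1, 0, -2], [0, 0, 1]].
C² = P·diag(1, 36, 1)·P⁻¹ = [[36, 0, 70], [35, 1, 70], [0, 0, 1]].
The requested entry is 70.

70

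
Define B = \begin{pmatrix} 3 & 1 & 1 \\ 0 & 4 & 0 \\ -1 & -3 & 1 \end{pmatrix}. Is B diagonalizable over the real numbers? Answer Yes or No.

Characteristic polynomial: p(s) = s^3 - 8s^2 + 20s - 16 = (s - 4)(s - 2)^2.
s = 2 has algebraic multiplicity 2; rank(B − 2I) = 2, so geometric multiplicity = 1.
Geometric multiplicity < algebraic multiplicity, so B is not diagonalizable.

No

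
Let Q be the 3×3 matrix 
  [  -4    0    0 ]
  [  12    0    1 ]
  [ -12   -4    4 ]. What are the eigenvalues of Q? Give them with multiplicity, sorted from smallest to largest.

-4, 2, 2

Characteristic polynomial: p(λ) = λ^3 - 12λ + 16 = (λ - 2)^2(λ + 4).
Roots (with multiplicity): -4, 2, 2.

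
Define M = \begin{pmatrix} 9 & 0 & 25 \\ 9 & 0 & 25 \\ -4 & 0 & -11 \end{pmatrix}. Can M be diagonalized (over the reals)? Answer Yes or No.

No

Characteristic polynomial: p(t) = t^3 + 2t^2 + t = t(t + 1)^2.
t = -1 has algebraic multiplicity 2; rank(M + 1I) = 2, so geometric multiplicity = 1.
Geometric multiplicity < algebraic multiplicity, so M is not diagonalizable.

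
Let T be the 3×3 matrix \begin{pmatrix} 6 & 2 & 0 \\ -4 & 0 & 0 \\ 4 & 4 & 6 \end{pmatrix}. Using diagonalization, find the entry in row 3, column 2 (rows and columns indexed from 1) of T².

Characteristic polynomial: μ^3 - 12μ^2 + 44μ - 48 = (μ - 6)(μ - 4)(μ - 2), so the eigenvalues are 2, 4, 6.
μ=2: eigenvector (1, -2, 1).
μ=4: eigenvector (1, -1, 0).
μ=6: eigenvector (0, 0, 1).
P = [[1, 1, 0], [-2, -1, 0], [1, 0, 1]], D = diag(2, 4, 6), P⁻¹ = [[-1, -1, 0], [2, 1, 0], [1, 1, 1]].
T² = P·diag(4, 16, 36)·P⁻¹ = [[28, 12, 0], [-24, -8, 0], [32, 32, 36]].
The requested entry is 32.

32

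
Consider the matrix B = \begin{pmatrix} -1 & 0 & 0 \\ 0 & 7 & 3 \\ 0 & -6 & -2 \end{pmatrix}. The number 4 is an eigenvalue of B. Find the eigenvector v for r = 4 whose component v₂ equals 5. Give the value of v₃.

B − 4I = [[-5, 0, 0], [0, 3, 3], [0, -6, -6]].
Solving (B − 4I)v = 0 gives the eigenspace spanned by (0, 5, -5).
With v₂ = 5, v = (0, 5, -5), so v₃ = -5.

-5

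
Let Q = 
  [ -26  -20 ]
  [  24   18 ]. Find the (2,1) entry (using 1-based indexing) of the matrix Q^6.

Characteristic polynomial: r^2 + 8r + 12 = (r + 2)(r + 6), so the eigenvalues are -6, -2.
r=-6: eigenvector (1, -1).
r=-2: eigenvector (-5, 6).
P = [[1, -5], [-1, 6]], D = diag(-6, -2), P⁻¹ = [[6, 5], [1, 1]].
Q⁶ = P·diag(46656, 64)·P⁻¹ = [[279616, 232960], [-279552, -232896]].
The requested entry is -279552.

-279552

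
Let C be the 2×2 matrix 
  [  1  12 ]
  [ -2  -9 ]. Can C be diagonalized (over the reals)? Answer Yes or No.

Characteristic polynomial: p(μ) = μ^2 + 8μ + 15 = (μ + 3)(μ + 5).
All 2 eigenvalues are distinct, so C is diagonalizable.

Yes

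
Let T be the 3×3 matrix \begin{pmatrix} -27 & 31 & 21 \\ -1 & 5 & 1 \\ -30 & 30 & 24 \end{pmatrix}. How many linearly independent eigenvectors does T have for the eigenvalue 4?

T − 4I = [[-31, 31, 21], [-1, 1, 1], [-30, 30, 20]].
This matrix has rank 2, so its null space has dimension 3 − 2 = 1.

1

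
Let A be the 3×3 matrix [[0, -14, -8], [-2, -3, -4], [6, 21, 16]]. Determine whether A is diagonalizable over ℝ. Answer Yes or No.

Characteristic polynomial: p(r) = r^3 - 13r^2 + 56r - 80 = (r - 5)(r - 4)^2.
r = 4 has algebraic multiplicity 2; rank(A − 4I) = 1, so geometric multiplicity = 2.
Every eigenvalue has geometric = algebraic multiplicity, so A is diagonalizable.

Yes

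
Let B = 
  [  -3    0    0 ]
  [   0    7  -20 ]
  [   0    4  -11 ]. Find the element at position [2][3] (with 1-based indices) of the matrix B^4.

800

Characteristic polynomial: μ^3 + 7μ^2 + 15μ + 9 = (μ + 1)(μ + 3)^2, so the eigenvalues are -3, -3, -1.
μ=-3: eigenvector (1, 0, 0).
μ=-1: eigenvector (0, 5, 2).
μ=-3: eigenvector (0, 2, 1).
P = [[1, 0, 0], [0, 5, 2], [0, 2, 1]], D = diag(-3, -1, -3), P⁻¹ = [[1, 0, 0], [0, 1, -2], [0, -2, 5]].
B⁴ = P·diag(81, 1, 81)·P⁻¹ = [[81, 0, 0], [0, -319, 800], [0, -160, 401]].
The requested entry is 800.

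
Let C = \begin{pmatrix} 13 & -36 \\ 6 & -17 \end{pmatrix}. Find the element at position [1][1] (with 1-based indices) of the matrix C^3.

253

Characteristic polynomial: μ^2 + 4μ - 5 = (μ - 1)(μ + 5), so the eigenvalues are -5, 1.
μ=-5: eigenvector (2, 1).
μ=1: eigenvector (3, 1).
P = [[2, 3], [1, 1]], D = diag(-5, 1), P⁻¹ = [[-1, 3], [1, -2]].
C³ = P·diag(-125, 1)·P⁻¹ = [[253, -756], [126, -377]].
The requested entry is 253.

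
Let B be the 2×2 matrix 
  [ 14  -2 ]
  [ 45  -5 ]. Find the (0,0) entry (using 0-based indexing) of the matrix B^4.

Characteristic polynomial: r^2 - 9r + 20 = (r - 5)(r - 4), so the eigenvalues are 4, 5.
r=4: eigenvector (1, 5).
r=5: eigenvector (-2, -9).
P = [[1, -2], [5, -9]], D = diag(4, 5), P⁻¹ = [[-9, 2], [-5, 1]].
B⁴ = P·diag(256, 625)·P⁻¹ = [[3946, -738], [16605, -3065]].
The requested entry is 3946.

3946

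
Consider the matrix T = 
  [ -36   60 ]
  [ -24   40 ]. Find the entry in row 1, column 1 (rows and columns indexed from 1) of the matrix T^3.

-576

Characteristic polynomial: μ^2 - 4μ = μ(μ - 4), so the eigenvalues are 0, 4.
μ=0: eigenvector (-5, -3).
μ=4: eigenvector (-3, -2).
P = [[-5, -3], [-3, -2]], D = diag(0, 4), P⁻¹ = [[-2, 3], [3, -5]].
T³ = P·diag(0, 64)·P⁻¹ = [[-576, 960], [-384, 640]].
The requested entry is -576.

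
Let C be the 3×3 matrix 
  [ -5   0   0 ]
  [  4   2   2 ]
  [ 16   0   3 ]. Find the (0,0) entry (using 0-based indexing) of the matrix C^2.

Characteristic polynomial: s^3 - 19s + 30 = (s - 3)(s - 2)(s + 5), so the eigenvalues are -5, 2, 3.
s=-5: eigenvector (1, 0, -2).
s=2: eigenvector (0, 1, 0).
s=3: eigenvector (0, 2, 1).
P = [[1, 0, 0], [0, 1, 2], [-2, 0, 1]], D = diag(-5, 2, 3), P⁻¹ = [[1, 0, 0], [-4, 1, -2], [2, 0, 1]].
C² = P·diag(25, 4, 9)·P⁻¹ = [[25, 0, 0], [20, 4, 10], [-32, 0, 9]].
The requested entry is 25.

25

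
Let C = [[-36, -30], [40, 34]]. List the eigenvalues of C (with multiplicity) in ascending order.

-6, 4

Characteristic polynomial: p(r) = r^2 + 2r - 24 = (r - 4)(r + 6).
Roots (with multiplicity): -6, 4.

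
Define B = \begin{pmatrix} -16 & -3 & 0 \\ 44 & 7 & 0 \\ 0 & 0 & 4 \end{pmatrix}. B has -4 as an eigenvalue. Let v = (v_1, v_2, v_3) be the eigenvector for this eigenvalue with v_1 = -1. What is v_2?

4

B + 4I = [[-12, -3, 0], [44, 11, 0], [0, 0, 8]].
Solving (B + 4I)v = 0 gives the eigenspace spanned by (-1, 4, 0).
With v_1 = -1, v = (-1, 4, 0), so v_2 = 4.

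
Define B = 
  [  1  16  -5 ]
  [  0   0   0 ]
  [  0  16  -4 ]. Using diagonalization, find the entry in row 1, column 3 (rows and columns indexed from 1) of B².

Characteristic polynomial: r^3 + 3r^2 - 4r = r(r - 1)(r + 4), so the eigenvalues are -4, 0, 1.
r=1: eigenvector (1, 0, 0).
r=0: eigenvector (4, 1, 4).
r=-4: eigenvector (1, 0, 1).
P = [[1, 4, 1], [0, 1, 0], [0, 4, 1]], D = diag(1, 0, -4), P⁻¹ = [[1, 0, -1], [0, 1, 0], [0, -4, 1]].
B² = P·diag(1, 0, 16)·P⁻¹ = [[1, -64, 15], [0, 0, 0], [0, -64, 16]].
The requested entry is 15.

15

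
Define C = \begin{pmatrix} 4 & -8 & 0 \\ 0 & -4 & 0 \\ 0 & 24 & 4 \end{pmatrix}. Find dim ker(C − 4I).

2

C − 4I = [[0, -8, 0], [0, -8, 0], [0, 24, 0]].
This matrix has rank 1, so its null space has dimension 3 − 1 = 2.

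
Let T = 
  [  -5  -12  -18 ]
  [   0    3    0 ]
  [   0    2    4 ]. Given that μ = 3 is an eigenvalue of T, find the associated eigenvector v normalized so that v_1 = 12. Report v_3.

T − 3I = [[-8, -12, -18], [0, 0, 0], [0, 2, 1]].
Solving (T − 3I)v = 0 gives the eigenspace spanned by (12, 4, -8).
With v_1 = 12, v = (12, 4, -8), so v_3 = -8.

-8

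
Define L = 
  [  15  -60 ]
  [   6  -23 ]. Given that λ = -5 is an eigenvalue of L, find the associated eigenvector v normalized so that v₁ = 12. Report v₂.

L + 5I = [[20, -60], [6, -18]].
Solving (L + 5I)v = 0 gives the eigenspace spanned by (12, 4).
With v₁ = 12, v = (12, 4), so v₂ = 4.

4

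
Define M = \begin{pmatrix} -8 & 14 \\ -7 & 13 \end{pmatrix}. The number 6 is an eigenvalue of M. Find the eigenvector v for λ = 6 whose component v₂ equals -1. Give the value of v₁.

M − 6I = [[-14, 14], [-7, 7]].
Solving (M − 6I)v = 0 gives the eigenspace spanned by (-1, -1).
With v₂ = -1, v = (-1, -1), so v₁ = -1.

-1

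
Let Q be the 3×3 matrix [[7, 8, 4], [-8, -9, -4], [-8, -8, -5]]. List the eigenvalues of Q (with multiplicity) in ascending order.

Characteristic polynomial: p(r) = r^3 + 7r^2 + 11r + 5 = (r + 1)^2(r + 5).
Roots (with multiplicity): -5, -1, -1.

-5, -1, -1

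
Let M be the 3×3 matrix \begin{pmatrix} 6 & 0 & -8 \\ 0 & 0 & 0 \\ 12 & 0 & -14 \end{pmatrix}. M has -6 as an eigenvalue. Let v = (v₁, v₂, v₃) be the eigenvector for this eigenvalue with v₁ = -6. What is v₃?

M + 6I = [[12, 0, -8], [0, 6, 0], [12, 0, -8]].
Solving (M + 6I)v = 0 gives the eigenspace spanned by (-6, 0, -9).
With v₁ = -6, v = (-6, 0, -9), so v₃ = -9.

-9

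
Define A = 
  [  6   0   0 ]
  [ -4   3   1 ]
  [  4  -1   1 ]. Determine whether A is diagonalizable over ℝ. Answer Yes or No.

No

Characteristic polynomial: p(s) = s^3 - 10s^2 + 28s - 24 = (s - 6)(s - 2)^2.
s = 2 has algebraic multiplicity 2; rank(A − 2I) = 2, so geometric multiplicity = 1.
Geometric multiplicity < algebraic multiplicity, so A is not diagonalizable.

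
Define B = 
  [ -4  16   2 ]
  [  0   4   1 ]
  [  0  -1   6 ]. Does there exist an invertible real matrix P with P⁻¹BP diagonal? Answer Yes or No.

Characteristic polynomial: p(t) = t^3 - 6t^2 - 15t + 100 = (t - 5)^2(t + 4).
t = 5 has algebraic multiplicity 2; rank(B − 5I) = 2, so geometric multiplicity = 1.
Geometric multiplicity < algebraic multiplicity, so B is not diagonalizable.

No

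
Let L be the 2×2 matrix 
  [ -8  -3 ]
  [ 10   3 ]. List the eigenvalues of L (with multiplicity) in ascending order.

Characteristic polynomial: p(t) = t^2 + 5t + 6 = (t + 2)(t + 3).
Roots (with multiplicity): -3, -2.

-3, -2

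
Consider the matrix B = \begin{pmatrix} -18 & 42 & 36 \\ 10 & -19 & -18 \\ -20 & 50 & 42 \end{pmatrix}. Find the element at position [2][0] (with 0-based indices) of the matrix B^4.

260

Characteristic polynomial: t^3 - 5t^2 - 12t + 36 = (t - 6)(t - 2)(t + 3), so the eigenvalues are -3, 2, 6.
t=2: eigenvector (-3, 2, -4).
t=-3: eigenvector (-2, 1, -2).
t=6: eigenvector (4, -2, 5).
P = [[-3, -2, 4], [2, 1, -2], [-4, -2, 5]], D = diag(2, -3, 6), P⁻¹ = [[1, 2, 0], [-2, 1, 2], [0, 2, 1]].
B⁴ = P·diag(16, 81, 1296)·P⁻¹ = [[276, 10110, 4860], [-130, -5039, -2430], [260, 12670, 6156]].
The requested entry is 260.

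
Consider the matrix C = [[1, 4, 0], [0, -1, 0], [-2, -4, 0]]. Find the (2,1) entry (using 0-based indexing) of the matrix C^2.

-4

Characteristic polynomial: s^3 - s = s(s - 1)(s + 1), so the eigenvalues are -1, 0, 1.
s=1: eigenvector (1, 0, -2).
s=-1: eigenvector (-2, 1, 0).
s=0: eigenvector (0, 0, 1).
P = [[1, -2, 0], [0, 1, 0], [-2, 0, 1]], D = diag(1, -1, 0), P⁻¹ = [[1, 2, 0], [0, 1, 0], [2, 4, 1]].
C² = P·diag(1, 1, 0)·P⁻¹ = [[1, 0, 0], [0, 1, 0], [-2, -4, 0]].
The requested entry is -4.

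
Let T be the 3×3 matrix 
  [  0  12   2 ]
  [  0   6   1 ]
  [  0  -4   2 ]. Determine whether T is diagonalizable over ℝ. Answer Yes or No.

No

Characteristic polynomial: p(r) = r^3 - 8r^2 + 16r = r(r - 4)^2.
r = 4 has algebraic multiplicity 2; rank(T − 4I) = 2, so geometric multiplicity = 1.
Geometric multiplicity < algebraic multiplicity, so T is not diagonalizable.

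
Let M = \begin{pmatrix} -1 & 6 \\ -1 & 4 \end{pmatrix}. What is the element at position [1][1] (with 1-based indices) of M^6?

-125

Characteristic polynomial: t^2 - 3t + 2 = (t - 2)(t - 1), so the eigenvalues are 1, 2.
t=1: eigenvector (3, 1).
t=2: eigenvector (2, 1).
P = [[3, 2], [1, 1]], D = diag(1, 2), P⁻¹ = [[1, -2], [-1, 3]].
M⁶ = P·diag(1, 64)·P⁻¹ = [[-125, 378], [-63, 190]].
The requested entry is -125.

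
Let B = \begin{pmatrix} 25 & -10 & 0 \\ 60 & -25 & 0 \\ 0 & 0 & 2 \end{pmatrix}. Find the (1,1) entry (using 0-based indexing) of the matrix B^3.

-625

Characteristic polynomial: μ^3 - 2μ^2 - 25μ + 50 = (μ - 5)(μ - 2)(μ + 5), so the eigenvalues are -5, 2, 5.
μ=5: eigenvector (1, 2, 0).
μ=-5: eigenvector (1, 3, 0).
μ=2: eigenvector (0, 0, 1).
P = [[1, 1, 0], [2, 3, 0], [0, 0, 1]], D = diag(5, -5, 2), P⁻¹ = [[3, -1, 0], [-2, 1, 0], [0, 0, 1]].
B³ = P·diag(125, -125, 8)·P⁻¹ = [[625, -250, 0], [1500, -625, 0], [0, 0, 8]].
The requested entry is -625.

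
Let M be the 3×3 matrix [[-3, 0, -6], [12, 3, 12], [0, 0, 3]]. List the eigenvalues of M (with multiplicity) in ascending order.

-3, 3, 3

Characteristic polynomial: p(t) = t^3 - 3t^2 - 9t + 27 = (t - 3)^2(t + 3).
Roots (with multiplicity): -3, 3, 3.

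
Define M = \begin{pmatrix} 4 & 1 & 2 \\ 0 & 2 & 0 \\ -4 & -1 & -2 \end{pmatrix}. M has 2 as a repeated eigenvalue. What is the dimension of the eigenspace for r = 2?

1

M − 2I = [[2, 1, 2], [0, 0, 0], [-4, -1, -4]].
This matrix has rank 2, so its null space has dimension 3 − 2 = 1.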